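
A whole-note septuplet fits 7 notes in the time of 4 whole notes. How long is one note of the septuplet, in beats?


Septuplet: 7 notes occupy the space of 4 whole notes
Space = 4 × 4 = 16 beats
Each septuplet note = 16 / 7 = 16/7 beats
= 16/7 beats


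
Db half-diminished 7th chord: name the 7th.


Working:
Half-diminished 7th chord = root + minor 3rd + diminished 5th + minor 7th
Seventh chords stack in thirds, so the letter names are D-F-A-C
Root: Db
Minor 3rd above Db: Fb
Diminished 5th above Db: Abb
Minor 7th above Db: Cb
The 7th = Cb


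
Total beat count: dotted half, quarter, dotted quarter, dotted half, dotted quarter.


Step by step:
Beat values:
  dotted half = 3 beats
  quarter = 1 beat
  dotted quarter = 1.5 beats
  dotted half = 3 beats
  dotted quarter = 1.5 beats
Sum = 3 + 1 + 1.5 + 3 + 1.5
= 10 beats


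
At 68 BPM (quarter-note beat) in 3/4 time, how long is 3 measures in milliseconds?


Working:
Quarter-note beat duration = 60000 / 68 ms
Beats per measure (3/4) = 3
One measure = 3 × 60000 / 68 = 180000 / 68 ms
3 measures = 3 × 180000 / 68 = 540000 / 68
= 7941.2 ms


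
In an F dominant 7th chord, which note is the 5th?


Reasoning:
Dominant 7th chord = root + major 3rd + perfect 5th + minor 7th
Seventh chords stack in thirds, so the letter names are F-A-C-E
Root: F
Major 3rd above F: A
Perfect 5th above F: C
Minor 7th above F: Eb
The 5th = C


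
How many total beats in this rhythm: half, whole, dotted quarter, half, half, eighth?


Let's work it out.
Beat values:
  half = 2 beats
  whole = 4 beats
  dotted quarter = 1.5 beats
  half = 2 beats
  half = 2 beats
  eighth = 0.5 beats
Sum = 2 + 4 + 1.5 + 2 + 2 + 0.5
= 12 beats


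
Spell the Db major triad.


Reasoning:
Major triad = root + major 3rd (4 semitones) + perfect 5th (7 semitones)
A triad on Db stacks thirds, so the chord tones use letter names D-F-A
Root: Db
Major 3rd above Db: F
Perfect 5th above Db: Ab
Chord = Db F Ab


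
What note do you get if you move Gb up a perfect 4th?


Solution.
perfect 4th: 4 letter names, 5 semitones
Letter: G + 3 → C
Pitch: Gb + 5 semitones, spelled as a C → Cb
= Cb


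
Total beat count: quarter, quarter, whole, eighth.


Let's work it out.
Beat values:
  quarter = 1 beat
  quarter = 1 beat
  whole = 4 beats
  eighth = 0.5 beats
Sum = 1 + 1 + 4 + 0.5
= 6.5 beats


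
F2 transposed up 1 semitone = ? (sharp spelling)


F2: chromatic position 5 in octave 2 → absolute = 2×12 + 5 = 29
Transpose up 1: 29 + 1 = 30
30 = 2×12 + 6 → F# in octave 2
Result = F#2


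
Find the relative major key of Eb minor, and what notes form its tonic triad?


The relative major shares the key signature and is a minor 3rd above the minor tonic
A minor 3rd above Eb is Gb
→ relative major of Eb minor is Gb major
Tonic triad of Gb major = root + major 3rd + perfect 5th = Gb Bb Db
= Gb major; triad = Gb Bb Db


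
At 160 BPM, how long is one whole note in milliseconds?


Solution.
One quarter-note beat = 60000 / BPM = 60000 / 160 ms
Whole note = 4 × quarter note
Duration = 4 × 60000 / 160 = 240000 / 160
= 1500.0 ms


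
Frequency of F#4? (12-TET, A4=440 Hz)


Reasoning:
f = 440 × 2^(n/12) where n = semitones from A4
F#4: -3 semitones from A4
f = 440 × 2^(-3/12)
f = 369.99 Hz


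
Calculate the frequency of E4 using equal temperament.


Let's work it out.
f = 440 × 2^(n/12) where n = semitones from A4
E4: -5 semitones from A4
f = 440 × 2^(-5/12)
f = 329.63 Hz


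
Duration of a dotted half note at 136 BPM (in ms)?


One quarter-note beat = 60000 / BPM = 60000 / 136 ms
Dotted half note = 3 × quarter note
Duration = 3 × 60000 / 136 = 180000 / 136
= 1323.5 ms


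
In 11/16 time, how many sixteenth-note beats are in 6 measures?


Step by step:
Time signature 11/16: the bottom number 16 means the sixteenth note gets one count
The top number 11 means 11 sixteenth-note beats per measure
Total = 11 × 6 measures
= 66 sixteenth-note beats


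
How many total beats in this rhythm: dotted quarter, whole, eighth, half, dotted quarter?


Step by step:
Beat values:
  dotted quarter = 1.5 beats
  whole = 4 beats
  eighth = 0.5 beats
  half = 2 beats
  dotted quarter = 1.5 beats
Sum = 1.5 + 4 + 0.5 + 2 + 1.5
= 9.5 beats


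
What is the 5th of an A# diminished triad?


Diminished triad = root + minor 3rd (3 semitones) + diminished 5th (6 semitones)
A triad on A# stacks thirds, so the chord tones use letter names A-C-E
Root: A#
Minor 3rd above A#: C#
Diminished 5th above A#: E
The 5th = E


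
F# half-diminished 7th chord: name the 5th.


Half-diminished 7th chord = root + minor 3rd + diminished 5th + minor 7th
Seventh chords stack in thirds, so the letter names are F-A-C-E
Root: F#
Minor 3rd above F#: A
Diminished 5th above F#: C
Minor 7th above F#: E
The 5th = C


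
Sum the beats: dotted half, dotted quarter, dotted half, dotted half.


Reasoning:
Beat values:
  dotted half = 3 beats
  dotted quarter = 1.5 beats
  dotted half = 3 beats
  dotted half = 3 beats
Sum = 3 + 1.5 + 3 + 3
= 10.5 beats


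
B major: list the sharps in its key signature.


Let's work it out.
Sharp major keys follow the circle of fifths: C(0), G(1), D(2), A(3), E(4), B(5), F#(6), C#(7)
B major has 5 sharps
Order of sharps: F# C# G# D# A# E# B# → first 5: F#, C#, G#, D#, A#
= F#, C#, G#, D#, A#


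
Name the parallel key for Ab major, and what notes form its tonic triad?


Let's work it out.
Parallel keys share the same tonic but differ in mode
Ab major → parallel is Ab minor
Tonic triad of Ab minor = Ab Cb Eb
= Ab minor; triad = Ab Cb Eb


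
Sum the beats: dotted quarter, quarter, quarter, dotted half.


Beat values:
  dotted quarter = 1.5 beats
  quarter = 1 beat
  quarter = 1 beat
  dotted half = 3 beats
Sum = 1.5 + 1 + 1 + 3
= 6.5 beats


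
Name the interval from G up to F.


Step by step:
Letter names: G → F spans 7 letter names → a 7th
Semitones: G → F = 10 half-steps
A 7th of 10 semitones is a minor 7th
= minor 7th


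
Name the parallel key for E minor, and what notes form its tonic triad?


Solution.
Parallel keys share the same tonic but differ in mode
E minor → parallel is E major
Tonic triad of E major = E G# B
= E major; triad = E G# B


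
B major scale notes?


Solution.
Major scale pattern: W-W-H-W-W-W-H (2-2-1-2-2-2-1 semitones)
Starting from B:
  B + 2 semitones → C#
  C# + 2 semitones → D#
  D# + 1 semitone → E
  E + 2 semitones → F#
  F# + 2 semitones → G#
  G# + 2 semitones → A#
  A# + 1 semitone → B
Scale = B C# D# E F# G# A#


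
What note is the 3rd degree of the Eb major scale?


Major scale pattern: W-W-H-W-W-W-H (2-2-1-2-2-2-1 semitones)
Starting from Eb:
  Eb + 2 semitones → F
  F + 2 semitones → G
  G + 1 semitone → Ab
  Ab + 2 semitones → Bb
  Bb + 2 semitones → C
  C + 2 semitones → D
  D + 1 semitone → Eb
Scale: Eb F G Ab Bb C D
Degree 3 = G


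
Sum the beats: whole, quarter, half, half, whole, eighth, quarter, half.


Working:
Beat values:
  whole = 4 beats
  quarter = 1 beat
  half = 2 beats
  half = 2 beats
  whole = 4 beats
  eighth = 0.5 beats
  quarter = 1 beat
  half = 2 beats
Sum = 4 + 1 + 2 + 2 + 4 + 0.5 + 1 + 2
= 16.5 beats


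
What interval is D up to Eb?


Letter names: D → E spans 2 letter names → a 2nd
Semitones: D → Eb = 1 half-step
A 2nd of 1 semitone is a minor 2nd
= minor 2nd


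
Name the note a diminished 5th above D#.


A 5th spans 5 letter names, so from D we land on A
A diminished 5th = 6 semitones above D#
Spell A at that pitch: A
= A


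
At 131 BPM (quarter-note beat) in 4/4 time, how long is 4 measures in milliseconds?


Reasoning:
Quarter-note beat duration = 60000 / 131 ms
Beats per measure (4/4) = 4
One measure = 4 × 60000 / 131 = 240000 / 131 ms
4 measures = 4 × 240000 / 131 = 960000 / 131
= 7328.2 ms


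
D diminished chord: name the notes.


Working:
Diminished triad = root + minor 3rd (3 semitones) + diminished 5th (6 semitones)
A triad on D stacks thirds, so the chord tones use letter names D-F-A
Root: D
Minor 3rd above D: F
Diminished 5th above D: Ab
Chord = D F Ab


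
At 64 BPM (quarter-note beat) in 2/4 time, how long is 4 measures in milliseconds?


Quarter-note beat duration = 60000 / 64 ms
Beats per measure (2/4) = 2
One measure = 2 × 60000 / 64 = 120000 / 64 ms
4 measures = 4 × 120000 / 64 = 480000 / 64
= 7500.0 ms


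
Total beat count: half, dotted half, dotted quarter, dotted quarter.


Beat values:
  half = 2 beats
  dotted half = 3 beats
  dotted quarter = 1.5 beats
  dotted quarter = 1.5 beats
Sum = 2 + 3 + 1.5 + 1.5
= 8 beats


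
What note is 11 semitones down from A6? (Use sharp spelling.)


Let's work it out.
A6: chromatic position 9 in octave 6 → absolute = 6×12 + 9 = 81
Transpose down 11: 81 - 11 = 70
70 = 5×12 + 10 → A# in octave 5
Result = A#5


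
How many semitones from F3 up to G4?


Absolute semitone position = octave×12 + chromatic position
F3: 3×12 + 5 = 41
G4: 4×12 + 7 = 55
Difference = 55 - 41 = 14
= 14 semitones


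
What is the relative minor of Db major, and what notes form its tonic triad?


Solution.
The relative minor shares the major's key signature and starts on its 6th degree
6th degree = a major 6th above the tonic; a major 6th above Db is Bb
→ relative minor of Db major is Bb minor
Tonic triad of Bb minor = root + minor 3rd + perfect 5th = Bb Db F
= Bb minor; triad = Bb Db F


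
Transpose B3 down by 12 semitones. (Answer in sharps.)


Step by step:
B3: chromatic position 11 in octave 3 → absolute = 3×12 + 11 = 47
Transpose down 12: 47 - 12 = 35
35 = 2×12 + 11 → B in octave 2
Result = B2


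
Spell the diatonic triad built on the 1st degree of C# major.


Let's work it out.
C# major scale: C# D# E# F# G# A# B#
Diatonic triad on degree 1 stacks scale notes 1, 3, 5: C# E# G#
C#→E# = 4 semitones; C#→G# = 7 semitones → major triad
= C# E# G# (major)


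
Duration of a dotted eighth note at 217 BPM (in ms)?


Working:
One quarter-note beat = 60000 / BPM = 60000 / 217 ms
Dotted eighth note = 3/4 × quarter note
Duration = 3/4 × 60000 / 217 = 45000 / 217
= 207.4 ms


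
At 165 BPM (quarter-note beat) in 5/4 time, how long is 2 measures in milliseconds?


Let's work it out.
Quarter-note beat duration = 60000 / 165 ms
Beats per measure (5/4) = 5
One measure = 5 × 60000 / 165 = 300000 / 165 ms
2 measures = 2 × 300000 / 165 = 600000 / 165
= 3636.4 ms


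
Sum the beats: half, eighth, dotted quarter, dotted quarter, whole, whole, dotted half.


Step by step:
Beat values:
  half = 2 beats
  eighth = 0.5 beats
  dotted quarter = 1.5 beats
  dotted quarter = 1.5 beats
  whole = 4 beats
  whole = 4 beats
  dotted half = 3 beats
Sum = 2 + 0.5 + 1.5 + 1.5 + 4 + 4 + 3
= 16.5 beats


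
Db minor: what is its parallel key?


Step by step:
Parallel keys share the same tonic but differ in mode
Db minor → parallel is Db major
= Db major


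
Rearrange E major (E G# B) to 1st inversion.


Reasoning:
Root position: E G# B
1st inversion: move root up an octave
Bass note: G#
Notes (bottom to top) = G# B E


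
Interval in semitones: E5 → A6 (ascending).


Absolute semitone position = octave×12 + chromatic position
E5: 5×12 + 4 = 64
A6: 6×12 + 9 = 81
Difference = 81 - 64 = 17
= 17 semitones


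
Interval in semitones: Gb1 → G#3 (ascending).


Step by step:
Absolute semitone position = octave×12 + chromatic position
Gb1: 1×12 + 6 = 18
G#3: 3×12 + 8 = 44
Difference = 44 - 18 = 26
= 26 semitones


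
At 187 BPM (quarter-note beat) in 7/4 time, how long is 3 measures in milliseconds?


Quarter-note beat duration = 60000 / 187 ms
Beats per measure (7/4) = 7
One measure = 7 × 60000 / 187 = 420000 / 187 ms
3 measures = 3 × 420000 / 187 = 1260000 / 187
= 6738.0 ms


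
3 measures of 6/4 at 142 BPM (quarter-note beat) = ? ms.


Solution.
Quarter-note beat duration = 60000 / 142 ms
Beats per measure (6/4) = 6
One measure = 6 × 60000 / 142 = 360000 / 142 ms
3 measures = 3 × 360000 / 142 = 1080000 / 142
= 7605.6 ms


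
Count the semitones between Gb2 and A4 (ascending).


Step by step:
Absolute semitone position = octave×12 + chromatic position
Gb2: 2×12 + 6 = 30
A4: 4×12 + 9 = 57
Difference = 57 - 30 = 27
= 27 semitones


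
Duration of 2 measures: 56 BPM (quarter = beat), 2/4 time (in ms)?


Solution.
Quarter-note beat duration = 60000 / 56 ms
Beats per measure (2/4) = 2
One measure = 2 × 60000 / 56 = 120000 / 56 ms
2 measures = 2 × 120000 / 56 = 240000 / 56
= 4285.7 ms


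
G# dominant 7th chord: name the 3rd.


Reasoning:
Dominant 7th chord = root + major 3rd + perfect 5th + minor 7th
Seventh chords stack in thirds, so the letter names are G-B-D-F
Root: G#
Major 3rd above G#: B#
Perfect 5th above G#: D#
Minor 7th above G#: F#
The 3rd = B#


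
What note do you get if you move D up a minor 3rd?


Working:
minor 3rd: 3 letter names, 3 semitones
Letter: D + 2 → F
Pitch: D + 3 semitones, spelled as an F → F
= F


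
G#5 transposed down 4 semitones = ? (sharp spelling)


Step by step:
G#5: chromatic position 8 in octave 5 → absolute = 5×12 + 8 = 68
Transpose down 4: 68 - 4 = 64
64 = 5×12 + 4 → E in octave 5
Result = E5


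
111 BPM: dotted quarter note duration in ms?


Step by step:
One quarter-note beat = 60000 / BPM = 60000 / 111 ms
Dotted quarter note = 3/2 × quarter note
Duration = 3/2 × 60000 / 111 = 90000 / 111
= 810.8 ms


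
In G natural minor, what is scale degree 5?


Let's work it out.
Natural minor scale pattern: W-H-W-W-H-W-W (2-1-2-2-1-2-2 semitones)
Starting from G:
  G + 2 semitones → A
  A + 1 semitone → Bb
  Bb + 2 semitones → C
  C + 2 semitones → D
  D + 1 semitone → Eb
  Eb + 2 semitones → F
  F + 2 semitones → G
Scale: G A Bb C D Eb F
Degree 5 = D


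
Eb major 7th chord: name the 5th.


Solution.
Major 7th chord = root + major 3rd + perfect 5th + major 7th
Seventh chords stack in thirds, so the letter names are E-G-B-D
Root: Eb
Major 3rd above Eb: G
Perfect 5th above Eb: Bb
Major 7th above Eb: D
The 5th = Bb


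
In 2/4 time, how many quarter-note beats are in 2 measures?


Working:
Time signature 2/4: the bottom number 4 means the quarter note gets one count
The top number 2 means 2 quarter-note beats per measure
Total = 2 × 2 measures
= 4 quarter-note beats


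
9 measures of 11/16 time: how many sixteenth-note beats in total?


Let's work it out.
Time signature 11/16: the bottom number 16 means the sixteenth note gets one count
The top number 11 means 11 sixteenth-note beats per measure
Total = 11 × 9 measures
= 99 sixteenth-note beats


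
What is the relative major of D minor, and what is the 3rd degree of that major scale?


Working:
The relative major shares the key signature and is a minor 3rd above the minor tonic
A minor 3rd above D is F
→ relative major of D minor is F major
F major scale: F G A Bb C D E
= F major; 3rd degree = A


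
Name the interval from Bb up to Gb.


Letter names: B → G spans 6 letter names → a 6th
Semitones: Bb → Gb = 8 half-steps
A 6th of 8 semitones is a minor 6th
= minor 6th


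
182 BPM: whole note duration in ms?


Step by step:
One quarter-note beat = 60000 / BPM = 60000 / 182 ms
Whole note = 4 × quarter note
Duration = 4 × 60000 / 182 = 240000 / 182
= 1318.7 ms


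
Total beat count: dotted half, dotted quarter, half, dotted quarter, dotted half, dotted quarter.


Working:
Beat values:
  dotted half = 3 beats
  dotted quarter = 1.5 beats
  half = 2 beats
  dotted quarter = 1.5 beats
  dotted half = 3 beats
  dotted quarter = 1.5 beats
Sum = 3 + 1.5 + 2 + 1.5 + 3 + 1.5
= 12.5 beats


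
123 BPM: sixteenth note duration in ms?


One quarter-note beat = 60000 / BPM = 60000 / 123 ms
Sixteenth note = 1/4 × quarter note
Duration = 1/4 × 60000 / 123 = 15000 / 123
= 122.0 ms


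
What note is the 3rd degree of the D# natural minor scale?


Step by step:
Natural minor scale pattern: W-H-W-W-H-W-W (2-1-2-2-1-2-2 semitones)
Starting from D#:
  D# + 2 semitones → E#
  E# + 1 semitone → F#
  F# + 2 semitones → G#
  G# + 2 semitones → A#
  A# + 1 semitone → B
  B + 2 semitones → C#
  C# + 2 semitones → D#
Scale: D# E# F# G# A# B C#
Degree 3 = F#


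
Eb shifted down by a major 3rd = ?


major 3rd: 3 letter names, 4 semitones
Letter: E - 2 → C
Pitch: Eb - 4 semitones, spelled as a C → Cb
= Cb


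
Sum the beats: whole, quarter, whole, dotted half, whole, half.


Beat values:
  whole = 4 beats
  quarter = 1 beat
  whole = 4 beats
  dotted half = 3 beats
  whole = 4 beats
  half = 2 beats
Sum = 4 + 1 + 4 + 3 + 4 + 2
= 18 beats


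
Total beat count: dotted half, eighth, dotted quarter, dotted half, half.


Let's work it out.
Beat values:
  dotted half = 3 beats
  eighth = 0.5 beats
  dotted quarter = 1.5 beats
  dotted half = 3 beats
  half = 2 beats
Sum = 3 + 0.5 + 1.5 + 3 + 2
= 10 beats


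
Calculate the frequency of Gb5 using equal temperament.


Step by step:
f = 440 × 2^(n/12) where n = semitones from A4
Gb5: 9 semitones from A4
f = 440 × 2^(9/12)
f = 739.99 Hz


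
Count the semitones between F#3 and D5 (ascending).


Absolute semitone position = octave×12 + chromatic position
F#3: 3×12 + 6 = 42
D5: 5×12 + 2 = 62
Difference = 62 - 42 = 20
= 20 semitones


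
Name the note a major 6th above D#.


Let's work it out.
A 6th spans 6 letter names, so from D we land on B
A major 6th = 9 semitones above D#
Spell B at that pitch: B#
= B#


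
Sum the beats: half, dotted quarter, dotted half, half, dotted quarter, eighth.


Step by step:
Beat values:
  half = 2 beats
  dotted quarter = 1.5 beats
  dotted half = 3 beats
  half = 2 beats
  dotted quarter = 1.5 beats
  eighth = 0.5 beats
Sum = 2 + 1.5 + 3 + 2 + 1.5 + 0.5
= 10.5 beats


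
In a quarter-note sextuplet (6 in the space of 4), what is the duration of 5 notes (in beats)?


Let's work it out.
Sextuplet: 6 notes occupy the space of 4 quarter notes
Space = 4 × 1 = 4 beats
Each sextuplet note = 4 / 6 = 2/3 beats
5 notes = 5 × 2/3 = 10/3
= 10/3 beats


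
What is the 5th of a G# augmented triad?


Augmented triad = root + major 3rd (4 semitones) + augmented 5th (8 semitones)
A triad on G# stacks thirds, so the chord tones use letter names G-B-D
Root: G#
Major 3rd above G#: B#
Augmented 5th above G#: D##
The 5th = D##


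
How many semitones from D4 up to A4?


Absolute semitone position = octave×12 + chromatic position
D4: 4×12 + 2 = 50
A4: 4×12 + 9 = 57
Difference = 57 - 50 = 7
= 7 semitones


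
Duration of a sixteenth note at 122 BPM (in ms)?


Step by step:
One quarter-note beat = 60000 / BPM = 60000 / 122 ms
Sixteenth note = 1/4 × quarter note
Duration = 1/4 × 60000 / 122 = 15000 / 122
= 123.0 ms


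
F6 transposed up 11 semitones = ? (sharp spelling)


F6: chromatic position 5 in octave 6 → absolute = 6×12 + 5 = 77
Transpose up 11: 77 + 11 = 88
88 = 7×12 + 4 → E in octave 7
Result = E7


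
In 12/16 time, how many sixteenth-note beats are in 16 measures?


Let's work it out.
Time signature 12/16: the bottom number 16 means the sixteenth note gets one count
The top number 12 means 12 sixteenth-note beats per measure
Total = 12 × 16 measures
= 192 sixteenth-note beats


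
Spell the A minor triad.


Working:
Minor triad = root + minor 3rd (3 semitones) + perfect 5th (7 semitones)
A triad on A stacks thirds, so the chord tones use letter names A-C-E
Root: A
Minor 3rd above A: C
Perfect 5th above A: E
Chord = A C E


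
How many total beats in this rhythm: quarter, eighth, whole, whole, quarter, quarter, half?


Beat values:
  quarter = 1 beat
  eighth = 0.5 beats
  whole = 4 beats
  whole = 4 beats
  quarter = 1 beat
  quarter = 1 beat
  half = 2 beats
Sum = 1 + 0.5 + 4 + 4 + 1 + 1 + 2
= 13.5 beats


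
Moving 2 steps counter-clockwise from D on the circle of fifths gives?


Each counter-clockwise step moves down a perfect 5th (= up a perfect 4th)
From D: D → G → C
= C


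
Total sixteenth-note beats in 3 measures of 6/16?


Solution.
Time signature 6/16: the bottom number 16 means the sixteenth note gets one count
The top number 6 means 6 sixteenth-note beats per measure
Total = 6 × 3 measures
= 18 sixteenth-note beats


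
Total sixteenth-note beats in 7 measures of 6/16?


Let's work it out.
Time signature 6/16: the bottom number 16 means the sixteenth note gets one count
The top number 6 means 6 sixteenth-note beats per measure
Total = 6 × 7 measures
= 42 sixteenth-note beats


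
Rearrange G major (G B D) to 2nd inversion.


Step by step:
Root position: G B D
2nd inversion: move root and 3rd up an octave
Bass note: D
Notes (bottom to top) = D G B


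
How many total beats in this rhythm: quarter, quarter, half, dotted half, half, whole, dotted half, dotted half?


Reasoning:
Beat values:
  quarter = 1 beat
  quarter = 1 beat
  half = 2 beats
  dotted half = 3 beats
  half = 2 beats
  whole = 4 beats
  dotted half = 3 beats
  dotted half = 3 beats
Sum = 1 + 1 + 2 + 3 + 2 + 4 + 3 + 3
= 19 beats


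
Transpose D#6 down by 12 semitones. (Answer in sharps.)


D#6: chromatic position 3 in octave 6 → absolute = 6×12 + 3 = 75
Transpose down 12: 75 - 12 = 63
63 = 5×12 + 3 → D# in octave 5
Result = D#5


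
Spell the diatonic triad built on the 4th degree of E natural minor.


Reasoning:
E natural minor scale: E F# G A B C D
Diatonic triad on degree 4 stacks scale notes 4, 6, 1: A C E
A→C = 3 semitones; A→E = 7 semitones → minor triad
= A C E (minor)


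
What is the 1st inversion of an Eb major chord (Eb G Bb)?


Solution.
Root position: Eb G Bb
1st inversion: move root up an octave
Bass note: G
Notes (bottom to top) = G Bb Eb


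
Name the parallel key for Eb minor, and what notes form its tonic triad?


Solution.
Parallel keys share the same tonic but differ in mode
Eb minor → parallel is Eb major
Tonic triad of Eb major = Eb G Bb
= Eb major; triad = Eb G Bb


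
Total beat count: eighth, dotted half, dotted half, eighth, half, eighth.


Beat values:
  eighth = 0.5 beats
  dotted half = 3 beats
  dotted half = 3 beats
  eighth = 0.5 beats
  half = 2 beats
  eighth = 0.5 beats
Sum = 0.5 + 3 + 3 + 0.5 + 2 + 0.5
= 9.5 beats


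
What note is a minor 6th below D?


Let's work it out.
A 6th spans 6 letter names, so from D we land on F
A minor 6th = 8 semitones below D
Spell F at that pitch: F#
= F#


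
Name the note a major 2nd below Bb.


Step by step:
A 2nd spans 2 letter names, so from B we land on A
A major 2nd = 2 semitones below Bb
Spell A at that pitch: Ab
= Ab


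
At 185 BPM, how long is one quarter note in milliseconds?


Reasoning:
One quarter-note beat = 60000 / BPM = 60000 / 185 ms
Duration = 60000 / 185
= 324.3 ms


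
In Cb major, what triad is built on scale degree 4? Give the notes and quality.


Cb major scale: Cb Db Eb Fb Gb Ab Bb
Diatonic triad on degree 4 stacks scale notes 4, 6, 1: Fb Ab Cb
Fb→Ab = 4 semitones; Fb→Cb = 7 semitones → major triad
= Fb Ab Cb (major)


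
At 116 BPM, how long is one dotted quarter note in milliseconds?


Let's work it out.
One quarter-note beat = 60000 / BPM = 60000 / 116 ms
Dotted quarter note = 3/2 × quarter note
Duration = 3/2 × 60000 / 116 = 90000 / 116
= 775.9 ms


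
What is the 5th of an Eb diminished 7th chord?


Diminished 7th chord = root + minor 3rd + diminished 5th + diminished 7th
Seventh chords stack in thirds, so the letter names are E-G-B-D
Root: Eb
Minor 3rd above Eb: Gb
Diminished 5th above Eb: Bbb
Diminished 7th above Eb: Dbb
The 5th = Bbb


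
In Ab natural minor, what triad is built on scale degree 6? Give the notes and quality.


Step by step:
Ab natural minor scale: Ab Bb Cb Db Eb Fb Gb
Diatonic triad on degree 6 stacks scale notes 6, 1, 3: Fb Ab Cb
Fb→Ab = 4 semitones; Fb→Cb = 7 semitones → major triad
= Fb Ab Cb (major)


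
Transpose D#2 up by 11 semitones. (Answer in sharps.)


Let's work it out.
D#2: chromatic position 3 in octave 2 → absolute = 2×12 + 3 = 27
Transpose up 11: 27 + 11 = 38
38 = 3×12 + 2 → D in octave 3
Result = D3


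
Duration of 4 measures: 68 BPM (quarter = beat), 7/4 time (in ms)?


Let's work it out.
Quarter-note beat duration = 60000 / 68 ms
Beats per measure (7/4) = 7
One measure = 7 × 60000 / 68 = 420000 / 68 ms
4 measures = 4 × 420000 / 68 = 1680000 / 68
= 24705.9 ms


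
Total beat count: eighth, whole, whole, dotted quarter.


Solution.
Beat values:
  eighth = 0.5 beats
  whole = 4 beats
  whole = 4 beats
  dotted quarter = 1.5 beats
Sum = 0.5 + 4 + 4 + 1.5
= 10 beats


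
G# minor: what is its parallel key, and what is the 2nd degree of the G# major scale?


Solution.
Parallel keys share the same tonic but differ in mode
G# minor → parallel is G# major
G# major scale: G# A# B# C# D# E# F##
= G# major; 2nd degree = A#


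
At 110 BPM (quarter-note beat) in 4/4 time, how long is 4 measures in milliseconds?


Let's work it out.
Quarter-note beat duration = 60000 / 110 ms
Beats per measure (4/4) = 4
One measure = 4 × 60000 / 110 = 240000 / 110 ms
4 measures = 4 × 240000 / 110 = 960000 / 110
= 8727.3 ms


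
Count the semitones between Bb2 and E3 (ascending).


Solution.
Absolute semitone position = octave×12 + chromatic position
Bb2: 2×12 + 10 = 34
E3: 3×12 + 4 = 40
Difference = 40 - 34 = 6
= 6 semitones


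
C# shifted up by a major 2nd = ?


major 2nd: 2 letter names, 2 semitones
Letter: C + 1 → D
Pitch: C# + 2 semitones, spelled as a D → D#
= D#


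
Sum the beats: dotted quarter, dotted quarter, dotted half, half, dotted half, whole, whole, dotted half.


Reasoning:
Beat values:
  dotted quarter = 1.5 beats
  dotted quarter = 1.5 beats
  dotted half = 3 beats
  half = 2 beats
  dotted half = 3 beats
  whole = 4 beats
  whole = 4 beats
  dotted half = 3 beats
Sum = 1.5 + 1.5 + 3 + 2 + 3 + 4 + 4 + 3
= 22 beats


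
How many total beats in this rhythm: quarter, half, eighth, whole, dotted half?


Step by step:
Beat values:
  quarter = 1 beat
  half = 2 beats
  eighth = 0.5 beats
  whole = 4 beats
  dotted half = 3 beats
Sum = 1 + 2 + 0.5 + 4 + 3
= 10.5 beats


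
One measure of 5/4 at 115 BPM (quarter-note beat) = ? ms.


Quarter-note beat duration = 60000 / 115 ms
Beats per measure (5/4) = 5
One measure = 5 × 60000 / 115 = 300000 / 115 ms
= 2608.7 ms


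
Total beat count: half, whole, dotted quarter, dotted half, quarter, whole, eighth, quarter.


Working:
Beat values:
  half = 2 beats
  whole = 4 beats
  dotted quarter = 1.5 beats
  dotted half = 3 beats
  quarter = 1 beat
  whole = 4 beats
  eighth = 0.5 beats
  quarter = 1 beat
Sum = 2 + 4 + 1.5 + 3 + 1 + 4 + 0.5 + 1
= 17 beats


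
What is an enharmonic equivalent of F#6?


Step by step:
Enharmonic notes sound the same pitch but are spelled with different letter names
F# and Gb name the same pitch class
= Gb6


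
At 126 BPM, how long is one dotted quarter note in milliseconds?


One quarter-note beat = 60000 / BPM = 60000 / 126 ms
Dotted quarter note = 3/2 × quarter note
Duration = 3/2 × 60000 / 126 = 90000 / 126
= 714.3 ms


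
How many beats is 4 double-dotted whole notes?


Step by step:
Base whole note = 4 beats
Dot 1 adds half the previous value: +2
Dot 2 adds half the previous value: +1
One double-dotted whole = 4 + 2 + 1 = 7
4 of them = 4 × 7 = 28
= 28 beats


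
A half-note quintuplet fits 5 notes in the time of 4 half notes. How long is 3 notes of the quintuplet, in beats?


Solution.
Quintuplet: 5 notes occupy the space of 4 half notes
Space = 4 × 2 = 8 beats
Each quintuplet note = 8 / 5 = 8/5 beats
3 notes = 3 × 8/5 = 24/5
= 24/5 beats


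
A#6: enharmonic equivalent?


Let's work it out.
Enharmonic notes sound the same pitch but are spelled with different letter names
A# and Bb name the same pitch class
= Bb6


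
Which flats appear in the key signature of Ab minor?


Step by step:
Flat minor keys: A(0), D(1), G(2), C(3), F(4), Bb(5), Eb(6), Ab(7)
Ab minor has 7 flats
Order of flats: Bb Eb Ab Db Gb Cb Fb → first 7: Bb, Eb, Ab, Db, Gb, Cb, Fb
= Bb, Eb, Ab, Db, Gb, Cb, Fb


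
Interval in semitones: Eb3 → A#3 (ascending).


Step by step:
Absolute semitone position = octave×12 + chromatic position
Eb3: 3×12 + 3 = 39
A#3: 3×12 + 10 = 46
Difference = 46 - 39 = 7
= 7 semitones


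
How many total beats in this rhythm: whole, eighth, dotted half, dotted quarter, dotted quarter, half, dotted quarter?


Beat values:
  whole = 4 beats
  eighth = 0.5 beats
  dotted half = 3 beats
  dotted quarter = 1.5 beats
  dotted quarter = 1.5 beats
  half = 2 beats
  dotted quarter = 1.5 beats
Sum = 4 + 0.5 + 3 + 1.5 + 1.5 + 2 + 1.5
= 14 beats


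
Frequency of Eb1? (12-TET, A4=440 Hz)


Working:
f = 440 × 2^(n/12) where n = semitones from A4
Eb1: -42 semitones from A4
f = 440 × 2^(-42/12)
f = 38.89 Hz


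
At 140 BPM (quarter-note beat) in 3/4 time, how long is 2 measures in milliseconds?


Solution.
Quarter-note beat duration = 60000 / 140 ms
Beats per measure (3/4) = 3
One measure = 3 × 60000 / 140 = 180000 / 140 ms
2 measures = 2 × 180000 / 140 = 360000 / 140
= 2571.4 ms


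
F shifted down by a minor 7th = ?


Let's work it out.
minor 7th: 7 letter names, 10 semitones
Letter: F - 6 → G
Pitch: F - 10 semitones, spelled as a G → G
= G


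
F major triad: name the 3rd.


Working:
Major triad = root + major 3rd (4 semitones) + perfect 5th (7 semitones)
A triad on F stacks thirds, so the chord tones use letter names F-A-C
Root: F
Major 3rd above F: A
Perfect 5th above F: C
The 3rd = A


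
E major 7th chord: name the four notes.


Major 7th chord = root + major 3rd + perfect 5th + major 7th
Seventh chords stack in thirds, so the letter names are E-G-B-D
Root: E
Major 3rd above E: G#
Perfect 5th above E: B
Major 7th above E: D#
Chord = E G# B D#


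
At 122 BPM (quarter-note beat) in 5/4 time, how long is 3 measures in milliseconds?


Quarter-note beat duration = 60000 / 122 ms
Beats per measure (5/4) = 5
One measure = 5 × 60000 / 122 = 300000 / 122 ms
3 measures = 3 × 300000 / 122 = 900000 / 122
= 7377.0 ms


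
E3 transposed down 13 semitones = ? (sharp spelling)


Reasoning:
E3: chromatic position 4 in octave 3 → absolute = 3×12 + 4 = 40
Transpose down 13: 40 - 13 = 27
27 = 2×12 + 3 → D# in octave 2
Result = D#2


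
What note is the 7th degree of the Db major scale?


Step by step:
Major scale pattern: W-W-H-W-W-W-H (2-2-1-2-2-2-1 semitones)
Starting from Db:
  Db + 2 semitones → Eb
  Eb + 2 semitones → F
  F + 1 semitone → Gb
  Gb + 2 semitones → Ab
  Ab + 2 semitones → Bb
  Bb + 2 semitones → C
  C + 1 semitone → Db
Scale: Db Eb F Gb Ab Bb C
Degree 7 = C


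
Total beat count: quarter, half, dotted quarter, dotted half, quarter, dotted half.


Solution.
Beat values:
  quarter = 1 beat
  half = 2 beats
  dotted quarter = 1.5 beats
  dotted half = 3 beats
  quarter = 1 beat
  dotted half = 3 beats
Sum = 1 + 2 + 1.5 + 3 + 1 + 3
= 11.5 beats


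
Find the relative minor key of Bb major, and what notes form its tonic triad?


Step by step:
The relative minor shares the major's key signature and starts on its 6th degree
6th degree = a major 6th above the tonic; a major 6th above Bb is G
→ relative minor of Bb major is G minor
Tonic triad of G minor = root + minor 3rd + perfect 5th = G Bb D
= G minor; triad = G Bb D


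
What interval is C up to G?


Letter names: C → G spans 5 letter names → a 5th
Semitones: C → G = 7 half-steps
A 5th of 7 semitones is a perfect 5th
= perfect 5th


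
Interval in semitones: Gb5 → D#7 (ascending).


Solution.
Absolute semitone position = octave×12 + chromatic position
Gb5: 5×12 + 6 = 66
D#7: 7×12 + 3 = 87
Difference = 87 - 66 = 21
= 21 semitones


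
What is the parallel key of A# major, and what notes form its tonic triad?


Let's work it out.
Parallel keys share the same tonic but differ in mode
A# major → parallel is A# minor
Tonic triad of A# minor = A# C# E#
= A# minor; triad = A# C# E#


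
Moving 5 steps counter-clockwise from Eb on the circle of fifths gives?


Solution.
Each counter-clockwise step moves down a perfect 5th (= up a perfect 4th)
From Eb: Eb → Ab → Db → F#/Gb → B → E
= E


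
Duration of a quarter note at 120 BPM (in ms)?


One quarter-note beat = 60000 / BPM = 60000 / 120 ms
Duration = 60000 / 120
= 500.0 ms


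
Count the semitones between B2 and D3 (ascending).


Reasoning:
Absolute semitone position = octave×12 + chromatic position
B2: 2×12 + 11 = 35
D3: 3×12 + 2 = 38
Difference = 38 - 35 = 3
= 3 semitones


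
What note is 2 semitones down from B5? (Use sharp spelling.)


Let's work it out.
B5: chromatic position 11 in octave 5 → absolute = 5×12 + 11 = 71
Transpose down 2: 71 - 2 = 69
69 = 5×12 + 9 → A in octave 5
Result = A5


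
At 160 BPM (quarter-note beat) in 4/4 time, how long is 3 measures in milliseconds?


Reasoning:
Quarter-note beat duration = 60000 / 160 ms
Beats per measure (4/4) = 4
One measure = 4 × 60000 / 160 = 240000 / 160 ms
3 measures = 3 × 240000 / 160 = 720000 / 160
= 4500.0 ms


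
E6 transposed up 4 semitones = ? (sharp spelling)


Working:
E6: chromatic position 4 in octave 6 → absolute = 6×12 + 4 = 76
Transpose up 4: 76 + 4 = 80
80 = 6×12 + 8 → G# in octave 6
Result = G#6


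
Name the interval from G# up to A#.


Let's work it out.
Letter names: G → A spans 2 letter names → a 2nd
Semitones: G# → A# = 2 half-steps
A 2nd of 2 semitones is a major 2nd
= major 2nd


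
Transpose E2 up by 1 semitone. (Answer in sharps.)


E2: chromatic position 4 in octave 2 → absolute = 2×12 + 4 = 28
Transpose up 1: 28 + 1 = 29
29 = 2×12 + 5 → F in octave 2
Result = F2


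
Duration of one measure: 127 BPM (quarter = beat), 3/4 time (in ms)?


Quarter-note beat duration = 60000 / 127 ms
Beats per measure (3/4) = 3
One measure = 3 × 60000 / 127 = 180000 / 127 ms
= 1417.3 ms


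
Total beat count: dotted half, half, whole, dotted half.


Let's work it out.
Beat values:
  dotted half = 3 beats
  half = 2 beats
  whole = 4 beats
  dotted half = 3 beats
Sum = 3 + 2 + 4 + 3
= 12 beats


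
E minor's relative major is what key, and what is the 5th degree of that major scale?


The relative major shares the key signature and is a minor 3rd above the minor tonic
A minor 3rd above E is G
→ relative major of E minor is G major
G major scale: G A B C D E F#
= G major; 5th degree = D


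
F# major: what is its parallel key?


Working:
Parallel keys share the same tonic but differ in mode
F# major → parallel is F# minor
= F# minor


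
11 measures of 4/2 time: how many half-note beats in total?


Time signature 4/2: the bottom number 2 means the half note gets one count
The top number 4 means 4 half-note beats per measure
Total = 4 × 11 measures
= 44 half-note beats


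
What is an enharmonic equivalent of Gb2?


Enharmonic notes sound the same pitch but are spelled with different letter names
Gb and F# name the same pitch class
= F#2


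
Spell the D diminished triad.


Reasoning:
Diminished triad = root + minor 3rd (3 semitones) + diminished 5th (6 semitones)
A triad on D stacks thirds, so the chord tones use letter names D-F-A
Root: D
Minor 3rd above D: F
Diminished 5th above D: Ab
Chord = D F Ab


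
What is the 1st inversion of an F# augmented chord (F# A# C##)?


Reasoning:
Root position: F# A# C##
1st inversion: move root up an octave
Bass note: A#
Notes (bottom to top) = A# C## F#


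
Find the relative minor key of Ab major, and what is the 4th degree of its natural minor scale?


Working:
The relative minor shares the major's key signature and starts on its 6th degree
6th degree = a major 6th above the tonic; a major 6th above Ab is F
→ relative minor of Ab major is F minor
F natural minor scale: F G Ab Bb C Db Eb
= F minor; 4th degree = Bb


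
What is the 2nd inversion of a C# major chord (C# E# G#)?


Let's work it out.
Root position: C# E# G#
2nd inversion: move root and 3rd up an octave
Bass note: G#
Notes (bottom to top) = G# C# E#


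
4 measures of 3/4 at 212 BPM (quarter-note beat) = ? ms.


Working:
Quarter-note beat duration = 60000 / 212 ms
Beats per measure (3/4) = 3
One measure = 3 × 60000 / 212 = 180000 / 212 ms
4 measures = 4 × 180000 / 212 = 720000 / 212
= 3396.2 ms


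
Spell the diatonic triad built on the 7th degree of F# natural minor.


Working:
F# natural minor scale: F# G# A B C# D E
Diatonic triad on degree 7 stacks scale notes 7, 2, 4: E G# B
E→G# = 4 semitones; E→B = 7 semitones → major triad
= E G# B (major)


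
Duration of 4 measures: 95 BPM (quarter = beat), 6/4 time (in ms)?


Quarter-note beat duration = 60000 / 95 ms
Beats per measure (6/4) = 6
One measure = 6 × 60000 / 95 = 360000 / 95 ms
4 measures = 4 × 360000 / 95 = 1440000 / 95
= 15157.9 ms


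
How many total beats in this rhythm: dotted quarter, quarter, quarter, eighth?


Step by step:
Beat values:
  dotted quarter = 1.5 beats
  quarter = 1 beat
  quarter = 1 beat
  eighth = 0.5 beats
Sum = 1.5 + 1 + 1 + 0.5
= 4 beats


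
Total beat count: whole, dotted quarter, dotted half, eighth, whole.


Beat values:
  whole = 4 beats
  dotted quarter = 1.5 beats
  dotted half = 3 beats
  eighth = 0.5 beats
  whole = 4 beats
Sum = 4 + 1.5 + 3 + 0.5 + 4
= 13 beats


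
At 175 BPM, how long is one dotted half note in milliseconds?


Reasoning:
One quarter-note beat = 60000 / BPM = 60000 / 175 ms
Dotted half note = 3 × quarter note
Duration = 3 × 60000 / 175 = 180000 / 175
= 1028.6 ms


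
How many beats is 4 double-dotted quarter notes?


Working:
Base quarter note = 1 beat
Dot 1 adds half the previous value: +1/2
Dot 2 adds half the previous value: +1/4
One double-dotted quarter = 1 + 1/2 + 1/4 = 7/4
4 of them = 4 × 7/4 = 7
= 7 beats


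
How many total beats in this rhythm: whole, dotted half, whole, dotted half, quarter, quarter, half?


Beat values:
  whole = 4 beats
  dotted half = 3 beats
  whole = 4 beats
  dotted half = 3 beats
  quarter = 1 beat
  quarter = 1 beat
  half = 2 beats
Sum = 4 + 3 + 4 + 3 + 1 + 1 + 2
= 18 beats


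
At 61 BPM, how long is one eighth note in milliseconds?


Solution.
One quarter-note beat = 60000 / BPM = 60000 / 61 ms
Eighth note = 1/2 × quarter note
Duration = 1/2 × 60000 / 61 = 30000 / 61
= 491.8 ms


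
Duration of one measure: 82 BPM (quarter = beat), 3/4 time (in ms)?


Quarter-note beat duration = 60000 / 82 ms
Beats per measure (3/4) = 3
One measure = 3 × 60000 / 82 = 180000 / 82 ms
= 2195.1 ms


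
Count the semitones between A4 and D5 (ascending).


Absolute semitone position = octave×12 + chromatic position
A4: 4×12 + 9 = 57
D5: 5×12 + 2 = 62
Difference = 62 - 57 = 5
= 5 semitones


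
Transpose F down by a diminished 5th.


Let's work it out.
diminished 5th: 5 letter names, 6 semitones
Letter: F - 4 → B
Pitch: F - 6 semitones, spelled as a B → B
= B


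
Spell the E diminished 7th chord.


Diminished 7th chord = root + minor 3rd + diminished 5th + diminished 7th
Seventh chords stack in thirds, so the letter names are E-G-B-D
Root: E
Minor 3rd above E: G
Diminished 5th above E: Bb
Diminished 7th above E: Db
Chord = E G Bb Db


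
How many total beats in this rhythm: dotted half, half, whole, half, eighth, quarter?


Solution.
Beat values:
  dotted half = 3 beats
  half = 2 beats
  whole = 4 beats
  half = 2 beats
  eighth = 0.5 beats
  quarter = 1 beat
Sum = 3 + 2 + 4 + 2 + 0.5 + 1
= 12.5 beats


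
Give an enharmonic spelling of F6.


Enharmonic notes sound the same pitch but are spelled with different letter names
F and E# name the same pitch class
= E#6
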